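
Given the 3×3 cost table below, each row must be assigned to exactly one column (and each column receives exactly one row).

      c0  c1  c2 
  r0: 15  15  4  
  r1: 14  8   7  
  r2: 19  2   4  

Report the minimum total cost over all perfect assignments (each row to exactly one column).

optimal assignment: row0→col2 (cost 4), row1→col0 (cost 14), row2→col1 (cost 2)
total = 4 + 14 + 2 = 20

Minimum assignment cost: 20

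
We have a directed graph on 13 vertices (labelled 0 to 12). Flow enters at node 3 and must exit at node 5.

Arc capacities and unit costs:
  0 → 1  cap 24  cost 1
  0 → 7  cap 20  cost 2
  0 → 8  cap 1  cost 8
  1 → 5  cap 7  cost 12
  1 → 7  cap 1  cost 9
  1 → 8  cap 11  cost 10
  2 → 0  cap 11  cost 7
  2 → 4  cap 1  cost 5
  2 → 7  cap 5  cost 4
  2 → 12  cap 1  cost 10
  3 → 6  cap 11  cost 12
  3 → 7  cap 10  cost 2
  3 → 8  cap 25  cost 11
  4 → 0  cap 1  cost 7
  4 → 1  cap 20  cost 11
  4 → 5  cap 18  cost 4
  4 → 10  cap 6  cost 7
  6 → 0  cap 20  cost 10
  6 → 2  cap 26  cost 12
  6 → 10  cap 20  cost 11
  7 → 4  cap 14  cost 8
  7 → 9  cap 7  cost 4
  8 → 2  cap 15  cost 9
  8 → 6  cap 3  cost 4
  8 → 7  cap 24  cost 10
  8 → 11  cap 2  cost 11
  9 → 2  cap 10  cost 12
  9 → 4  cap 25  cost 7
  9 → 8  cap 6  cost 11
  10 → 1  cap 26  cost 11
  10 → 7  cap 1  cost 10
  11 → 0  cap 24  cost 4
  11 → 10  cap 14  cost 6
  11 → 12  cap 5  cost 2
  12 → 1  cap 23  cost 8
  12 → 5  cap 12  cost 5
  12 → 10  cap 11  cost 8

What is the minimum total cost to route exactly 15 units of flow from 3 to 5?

shortest-cost path #1: 3→7→4→5 push 10 @ unit cost 14 (adds 140)
shortest-cost path #2: 3→8→11→12→5 push 2 @ unit cost 29 (adds 58)
shortest-cost path #3: 3→8→2→4→5 push 1 @ unit cost 29 (adds 29)
shortest-cost path #4: 3→8→7→4→5 push 2 @ unit cost 33 (adds 66)
total cost = 293

Minimum cost for 15 units: 293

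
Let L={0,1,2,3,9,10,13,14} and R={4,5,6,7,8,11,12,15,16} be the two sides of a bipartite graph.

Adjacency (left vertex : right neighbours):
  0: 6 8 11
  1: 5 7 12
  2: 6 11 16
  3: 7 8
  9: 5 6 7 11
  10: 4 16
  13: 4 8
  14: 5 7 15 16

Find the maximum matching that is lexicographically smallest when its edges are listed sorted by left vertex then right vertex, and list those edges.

|M| = 8 (so the lex-smallest maximum matching has 8 edges)
process left vertices in ascending order; for each, take the smallest-labelled available neighbour that still permits 8 edges overall, or leave it unmatched if none does
lex-smallest matching: {0-6, 1-5, 2-11, 3-8, 9-7, 10-16, 13-4, 14-15}

Lex-smallest maximum matching: {(0,6), (1,5), (2,11), (3,8), (9,7), (10,16), (13,4), (14,15)}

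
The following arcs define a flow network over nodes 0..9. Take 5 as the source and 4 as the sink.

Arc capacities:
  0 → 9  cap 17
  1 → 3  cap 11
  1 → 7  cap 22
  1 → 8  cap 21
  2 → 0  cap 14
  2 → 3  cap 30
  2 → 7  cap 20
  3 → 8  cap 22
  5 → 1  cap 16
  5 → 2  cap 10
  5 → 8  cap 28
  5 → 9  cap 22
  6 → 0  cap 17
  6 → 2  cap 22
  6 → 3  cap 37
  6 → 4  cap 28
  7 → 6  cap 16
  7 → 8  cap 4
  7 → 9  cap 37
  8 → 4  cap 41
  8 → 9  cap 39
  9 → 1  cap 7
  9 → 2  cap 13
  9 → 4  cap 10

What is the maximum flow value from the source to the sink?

Maximum flow value: 67

augment #1: 5→8→4 bottleneck 28, total now 28
augment #2: 5→9→4 bottleneck 10, total now 38
augment #3: 5→1→8→4 bottleneck 13, total now 51
augment #4: 5→1→7→6→4 bottleneck 3, total now 54
augment #5: 5→2→7→6→4 bottleneck 10, total now 64
augment #6: 5→9→1→7→6→4 bottleneck 3, total now 67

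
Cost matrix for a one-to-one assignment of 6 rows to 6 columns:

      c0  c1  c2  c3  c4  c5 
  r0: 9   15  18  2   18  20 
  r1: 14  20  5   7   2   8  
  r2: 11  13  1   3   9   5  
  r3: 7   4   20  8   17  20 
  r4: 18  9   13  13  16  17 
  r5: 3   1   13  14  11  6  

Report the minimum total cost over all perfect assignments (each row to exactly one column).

optimal assignment: row0→col3 (cost 2), row1→col4 (cost 2), row2→col2 (cost 1), row3→col0 (cost 7), row4→col1 (cost 9), row5→col5 (cost 6)
total = 2 + 2 + 1 + 7 + 9 + 6 = 27

Minimum assignment cost: 27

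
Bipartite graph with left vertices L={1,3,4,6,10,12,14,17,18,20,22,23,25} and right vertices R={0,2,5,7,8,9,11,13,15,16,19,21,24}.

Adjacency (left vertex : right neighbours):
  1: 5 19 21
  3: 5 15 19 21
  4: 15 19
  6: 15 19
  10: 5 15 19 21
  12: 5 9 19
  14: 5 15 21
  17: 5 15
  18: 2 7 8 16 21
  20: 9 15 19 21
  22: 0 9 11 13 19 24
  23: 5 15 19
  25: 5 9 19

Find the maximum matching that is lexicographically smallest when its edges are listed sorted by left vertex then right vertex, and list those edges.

|M| = 7 (so the lex-smallest maximum matching has 7 edges)
process left vertices in ascending order; for each, take the smallest-labelled available neighbour that still permits 7 edges overall, or leave it unmatched if none does
lex-smallest matching: {1-5, 3-15, 4-19, 10-21, 12-9, 18-2, 22-0}

Lex-smallest maximum matching: {(1,5), (3,15), (4,19), (10,21), (12,9), (18,2), (22,0)}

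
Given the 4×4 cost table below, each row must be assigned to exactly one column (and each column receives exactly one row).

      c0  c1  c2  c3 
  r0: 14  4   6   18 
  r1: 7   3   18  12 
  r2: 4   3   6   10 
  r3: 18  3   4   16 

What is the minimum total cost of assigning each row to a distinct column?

Minimum assignment cost: 24

optimal assignment: row0→col1 (cost 4), row1→col3 (cost 12), row2→col0 (cost 4), row3→col2 (cost 4)
total = 4 + 12 + 4 + 4 = 24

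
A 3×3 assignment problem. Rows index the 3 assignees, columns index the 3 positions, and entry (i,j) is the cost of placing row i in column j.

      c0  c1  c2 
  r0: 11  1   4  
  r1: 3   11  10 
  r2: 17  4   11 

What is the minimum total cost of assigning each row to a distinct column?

Minimum assignment cost: 11

optimal assignment: row0→col2 (cost 4), row1→col0 (cost 3), row2→col1 (cost 4)
total = 4 + 3 + 4 = 11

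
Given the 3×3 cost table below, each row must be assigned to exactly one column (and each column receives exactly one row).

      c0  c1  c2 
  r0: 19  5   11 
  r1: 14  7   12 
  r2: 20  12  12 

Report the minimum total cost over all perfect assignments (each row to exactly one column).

Minimum assignment cost: 31

optimal assignment: row0→col1 (cost 5), row1→col0 (cost 14), row2→col2 (cost 12)
total = 5 + 14 + 12 = 31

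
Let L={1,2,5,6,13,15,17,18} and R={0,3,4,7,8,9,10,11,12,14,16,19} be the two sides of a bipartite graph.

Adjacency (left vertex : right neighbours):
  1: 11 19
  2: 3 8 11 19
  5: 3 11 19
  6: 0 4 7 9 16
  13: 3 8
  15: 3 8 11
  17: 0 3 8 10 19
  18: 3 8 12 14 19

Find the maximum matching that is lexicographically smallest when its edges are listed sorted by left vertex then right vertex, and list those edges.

|M| = 7 (so the lex-smallest maximum matching has 7 edges)
process left vertices in ascending order; for each, take the smallest-labelled available neighbour that still permits 7 edges overall, or leave it unmatched if none does
lex-smallest matching: {1-11, 2-3, 5-19, 6-0, 13-8, 17-10, 18-12}

Lex-smallest maximum matching: {(1,11), (2,3), (5,19), (6,0), (13,8), (17,10), (18,12)}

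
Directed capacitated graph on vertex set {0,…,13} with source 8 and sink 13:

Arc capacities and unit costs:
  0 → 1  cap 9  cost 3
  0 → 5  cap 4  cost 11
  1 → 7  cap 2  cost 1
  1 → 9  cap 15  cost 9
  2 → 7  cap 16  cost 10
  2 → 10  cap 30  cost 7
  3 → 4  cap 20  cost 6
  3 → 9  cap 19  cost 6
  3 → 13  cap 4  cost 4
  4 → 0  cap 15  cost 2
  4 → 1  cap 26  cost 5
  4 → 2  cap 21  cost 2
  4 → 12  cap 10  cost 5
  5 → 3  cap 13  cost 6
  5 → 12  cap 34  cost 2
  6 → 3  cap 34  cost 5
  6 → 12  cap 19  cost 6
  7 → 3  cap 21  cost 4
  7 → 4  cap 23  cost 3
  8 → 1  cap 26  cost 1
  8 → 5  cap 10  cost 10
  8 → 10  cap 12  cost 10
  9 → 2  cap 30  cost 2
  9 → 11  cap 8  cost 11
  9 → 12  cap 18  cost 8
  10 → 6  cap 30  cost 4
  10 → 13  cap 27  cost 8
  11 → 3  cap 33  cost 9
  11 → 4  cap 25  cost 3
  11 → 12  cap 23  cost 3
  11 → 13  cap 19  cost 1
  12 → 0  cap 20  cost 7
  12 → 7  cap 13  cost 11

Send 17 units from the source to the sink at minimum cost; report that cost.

Minimum cost for 17 units: 298

shortest-cost path #1: 8→1→7→3→13 push 2 @ unit cost 10 (adds 20)
shortest-cost path #2: 8→10→13 push 12 @ unit cost 18 (adds 216)
shortest-cost path #3: 8→5→3→13 push 2 @ unit cost 20 (adds 40)
shortest-cost path #4: 8→1→9→11→13 push 1 @ unit cost 22 (adds 22)
total cost = 298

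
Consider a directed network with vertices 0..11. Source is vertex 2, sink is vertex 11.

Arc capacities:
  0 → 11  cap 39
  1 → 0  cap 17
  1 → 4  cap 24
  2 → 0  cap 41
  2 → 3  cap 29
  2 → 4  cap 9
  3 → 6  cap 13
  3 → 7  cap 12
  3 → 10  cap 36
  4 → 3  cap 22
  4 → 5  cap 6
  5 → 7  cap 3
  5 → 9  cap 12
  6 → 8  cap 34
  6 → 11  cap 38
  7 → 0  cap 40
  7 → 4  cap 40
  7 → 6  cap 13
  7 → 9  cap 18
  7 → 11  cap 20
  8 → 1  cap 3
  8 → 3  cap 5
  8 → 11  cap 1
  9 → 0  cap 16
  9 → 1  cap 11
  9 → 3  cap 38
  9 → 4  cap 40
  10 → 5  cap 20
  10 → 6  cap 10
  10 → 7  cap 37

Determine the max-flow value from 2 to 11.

augment #1: 2→0→11 bottleneck 39, total now 39
augment #2: 2→3→6→11 bottleneck 13, total now 52
augment #3: 2→3→7→11 bottleneck 12, total now 64
augment #4: 2→3→10→6→11 bottleneck 4, total now 68
augment #5: 2→4→5→7→11 bottleneck 3, total now 71
augment #6: 2→4→3→10→6→11 bottleneck 6, total now 77

Maximum flow value: 77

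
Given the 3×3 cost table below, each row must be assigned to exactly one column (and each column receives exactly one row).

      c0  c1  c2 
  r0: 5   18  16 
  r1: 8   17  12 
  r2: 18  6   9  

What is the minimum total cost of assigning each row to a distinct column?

Minimum assignment cost: 23

optimal assignment: row0→col0 (cost 5), row1→col2 (cost 12), row2→col1 (cost 6)
total = 5 + 12 + 6 = 23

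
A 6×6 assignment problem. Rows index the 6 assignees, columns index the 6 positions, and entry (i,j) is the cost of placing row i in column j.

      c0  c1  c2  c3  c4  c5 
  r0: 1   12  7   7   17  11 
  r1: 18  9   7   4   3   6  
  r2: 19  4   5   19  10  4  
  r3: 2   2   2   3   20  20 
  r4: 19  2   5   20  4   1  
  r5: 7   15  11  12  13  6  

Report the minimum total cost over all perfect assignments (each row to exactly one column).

Minimum assignment cost: 20

optimal assignment: row0→col0 (cost 1), row1→col4 (cost 3), row2→col2 (cost 5), row3→col3 (cost 3), row4→col1 (cost 2), row5→col5 (cost 6)
total = 1 + 3 + 5 + 3 + 2 + 6 = 20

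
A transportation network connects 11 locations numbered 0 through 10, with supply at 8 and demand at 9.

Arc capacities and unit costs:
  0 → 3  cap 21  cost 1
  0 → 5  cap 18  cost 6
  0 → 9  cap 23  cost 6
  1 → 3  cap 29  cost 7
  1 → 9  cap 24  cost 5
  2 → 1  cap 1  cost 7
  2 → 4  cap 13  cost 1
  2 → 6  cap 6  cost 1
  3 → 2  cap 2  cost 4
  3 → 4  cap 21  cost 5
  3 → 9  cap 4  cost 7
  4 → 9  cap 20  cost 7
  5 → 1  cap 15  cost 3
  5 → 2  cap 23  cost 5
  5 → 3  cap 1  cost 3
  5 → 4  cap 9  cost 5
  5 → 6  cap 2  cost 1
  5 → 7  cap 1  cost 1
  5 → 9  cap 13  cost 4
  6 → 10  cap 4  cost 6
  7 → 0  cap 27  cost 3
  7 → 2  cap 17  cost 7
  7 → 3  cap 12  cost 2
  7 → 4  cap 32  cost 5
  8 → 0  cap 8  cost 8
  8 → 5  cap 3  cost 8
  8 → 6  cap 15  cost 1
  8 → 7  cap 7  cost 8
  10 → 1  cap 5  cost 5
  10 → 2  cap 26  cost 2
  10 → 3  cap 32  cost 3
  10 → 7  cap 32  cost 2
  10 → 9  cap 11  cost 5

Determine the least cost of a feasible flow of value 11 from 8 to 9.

Minimum cost for 11 units: 140

shortest-cost path #1: 8→5→9 push 3 @ unit cost 12 (adds 36)
shortest-cost path #2: 8→6→10→9 push 4 @ unit cost 12 (adds 48)
shortest-cost path #3: 8→0→9 push 4 @ unit cost 14 (adds 56)
total cost = 140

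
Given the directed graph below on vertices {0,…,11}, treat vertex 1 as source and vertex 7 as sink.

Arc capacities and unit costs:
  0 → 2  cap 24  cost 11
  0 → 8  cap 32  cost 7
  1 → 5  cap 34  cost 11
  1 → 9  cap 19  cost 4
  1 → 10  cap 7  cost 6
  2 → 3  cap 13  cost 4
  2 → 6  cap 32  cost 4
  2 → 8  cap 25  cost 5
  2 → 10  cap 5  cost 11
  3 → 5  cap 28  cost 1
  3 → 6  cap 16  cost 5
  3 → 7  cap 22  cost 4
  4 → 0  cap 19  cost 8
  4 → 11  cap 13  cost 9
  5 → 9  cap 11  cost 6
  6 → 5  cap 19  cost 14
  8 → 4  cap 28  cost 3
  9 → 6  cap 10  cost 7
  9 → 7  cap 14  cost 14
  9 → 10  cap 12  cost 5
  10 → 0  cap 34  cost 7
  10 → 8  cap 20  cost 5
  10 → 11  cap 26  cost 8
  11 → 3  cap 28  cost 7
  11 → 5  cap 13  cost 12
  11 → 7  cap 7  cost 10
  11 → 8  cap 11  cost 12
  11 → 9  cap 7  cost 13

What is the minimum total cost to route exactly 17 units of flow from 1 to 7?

shortest-cost path #1: 1→9→7 push 14 @ unit cost 18 (adds 252)
shortest-cost path #2: 1→10→11→7 push 3 @ unit cost 24 (adds 72)
total cost = 324

Minimum cost for 17 units: 324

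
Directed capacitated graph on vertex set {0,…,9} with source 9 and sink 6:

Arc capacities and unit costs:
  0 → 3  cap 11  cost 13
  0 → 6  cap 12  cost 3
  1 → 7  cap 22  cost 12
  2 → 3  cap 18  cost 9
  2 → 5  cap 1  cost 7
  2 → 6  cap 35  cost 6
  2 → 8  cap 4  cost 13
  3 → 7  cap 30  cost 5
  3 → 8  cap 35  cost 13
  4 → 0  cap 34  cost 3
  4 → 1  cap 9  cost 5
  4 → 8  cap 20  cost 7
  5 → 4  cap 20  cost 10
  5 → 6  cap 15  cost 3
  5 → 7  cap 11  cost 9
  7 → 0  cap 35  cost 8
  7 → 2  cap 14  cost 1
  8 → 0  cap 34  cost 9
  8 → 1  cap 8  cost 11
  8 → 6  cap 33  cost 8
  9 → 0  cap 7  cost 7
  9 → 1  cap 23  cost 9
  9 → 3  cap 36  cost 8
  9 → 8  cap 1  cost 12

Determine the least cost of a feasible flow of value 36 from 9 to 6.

Minimum cost for 36 units: 751

shortest-cost path #1: 9→0→6 push 7 @ unit cost 10 (adds 70)
shortest-cost path #2: 9→8→6 push 1 @ unit cost 20 (adds 20)
shortest-cost path #3: 9→3→7→2→6 push 14 @ unit cost 20 (adds 280)
shortest-cost path #4: 9→3→7→0→6 push 5 @ unit cost 24 (adds 120)
shortest-cost path #5: 9→3→8→6 push 9 @ unit cost 29 (adds 261)
total cost = 751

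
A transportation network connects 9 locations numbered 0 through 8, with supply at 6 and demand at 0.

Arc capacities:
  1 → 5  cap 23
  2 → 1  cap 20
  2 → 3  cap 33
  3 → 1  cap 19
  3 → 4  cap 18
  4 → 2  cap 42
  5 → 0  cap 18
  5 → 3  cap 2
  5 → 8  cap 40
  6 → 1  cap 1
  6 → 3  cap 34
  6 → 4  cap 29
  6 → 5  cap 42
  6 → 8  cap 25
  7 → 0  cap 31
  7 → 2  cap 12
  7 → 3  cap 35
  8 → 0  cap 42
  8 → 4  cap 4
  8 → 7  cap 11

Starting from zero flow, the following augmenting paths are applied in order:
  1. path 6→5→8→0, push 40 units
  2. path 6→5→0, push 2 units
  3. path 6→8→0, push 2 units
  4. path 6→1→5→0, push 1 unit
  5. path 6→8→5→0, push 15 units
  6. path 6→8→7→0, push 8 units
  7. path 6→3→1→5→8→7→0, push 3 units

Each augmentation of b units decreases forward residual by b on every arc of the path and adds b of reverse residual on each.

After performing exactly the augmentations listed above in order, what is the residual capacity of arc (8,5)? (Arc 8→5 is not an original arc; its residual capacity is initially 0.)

after path 1 (6→5→8→0, push 40): res(8,5)=40
after path 2 (6→5→0, push 2): res(8,5)=40
after path 3 (6→8→0, push 2): res(8,5)=40
after path 4 (6→1→5→0, push 1): res(8,5)=40
after path 5 (6→8→5→0, push 15): res(8,5)=25
after path 6 (6→8→7→0, push 8): res(8,5)=25
after path 7 (6→3→1→5→8→7→0, push 3): res(8,5)=28

Residual capacity of (8,5): 28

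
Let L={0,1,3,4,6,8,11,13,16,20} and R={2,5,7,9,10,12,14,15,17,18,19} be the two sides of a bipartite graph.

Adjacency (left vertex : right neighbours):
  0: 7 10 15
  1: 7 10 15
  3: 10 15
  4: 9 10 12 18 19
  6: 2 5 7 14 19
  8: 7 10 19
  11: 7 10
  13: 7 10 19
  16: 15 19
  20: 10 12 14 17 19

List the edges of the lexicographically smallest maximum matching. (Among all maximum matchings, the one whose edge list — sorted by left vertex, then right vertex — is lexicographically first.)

Lex-smallest maximum matching: {(0,7), (1,10), (3,15), (4,9), (6,2), (8,19), (20,12)}

|M| = 7 (so the lex-smallest maximum matching has 7 edges)
process left vertices in ascending order; for each, take the smallest-labelled available neighbour that still permits 7 edges overall, or leave it unmatched if none does
lex-smallest matching: {0-7, 1-10, 3-15, 4-9, 6-2, 8-19, 20-12}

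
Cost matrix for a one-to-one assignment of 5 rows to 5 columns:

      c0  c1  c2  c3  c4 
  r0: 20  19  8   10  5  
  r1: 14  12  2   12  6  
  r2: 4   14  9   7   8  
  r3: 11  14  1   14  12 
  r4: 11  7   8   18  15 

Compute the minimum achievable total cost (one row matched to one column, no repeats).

optimal assignment: row0→col3 (cost 10), row1→col4 (cost 6), row2→col0 (cost 4), row3→col2 (cost 1), row4→col1 (cost 7)
total = 10 + 6 + 4 + 1 + 7 = 28

Minimum assignment cost: 28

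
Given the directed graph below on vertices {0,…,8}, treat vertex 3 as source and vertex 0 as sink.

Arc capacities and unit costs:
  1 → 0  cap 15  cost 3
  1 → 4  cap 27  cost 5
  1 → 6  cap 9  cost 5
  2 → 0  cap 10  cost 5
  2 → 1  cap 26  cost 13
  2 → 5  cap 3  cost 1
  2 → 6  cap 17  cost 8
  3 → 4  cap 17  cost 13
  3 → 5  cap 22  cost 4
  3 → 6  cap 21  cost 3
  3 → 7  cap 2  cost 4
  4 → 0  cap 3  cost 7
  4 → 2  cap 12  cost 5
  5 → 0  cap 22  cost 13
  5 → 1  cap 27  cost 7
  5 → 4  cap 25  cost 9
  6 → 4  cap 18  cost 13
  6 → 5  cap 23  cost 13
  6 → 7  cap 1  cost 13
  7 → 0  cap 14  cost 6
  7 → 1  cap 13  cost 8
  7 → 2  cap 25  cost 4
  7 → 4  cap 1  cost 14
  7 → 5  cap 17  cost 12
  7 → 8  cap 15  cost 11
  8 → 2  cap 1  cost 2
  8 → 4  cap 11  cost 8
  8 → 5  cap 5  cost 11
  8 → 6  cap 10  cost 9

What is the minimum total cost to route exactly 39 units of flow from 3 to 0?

shortest-cost path #1: 3→7→0 push 2 @ unit cost 10 (adds 20)
shortest-cost path #2: 3→5→1→0 push 15 @ unit cost 14 (adds 210)
shortest-cost path #3: 3→5→0 push 7 @ unit cost 17 (adds 119)
shortest-cost path #4: 3→4→0 push 3 @ unit cost 20 (adds 60)
shortest-cost path #5: 3→6→7→0 push 1 @ unit cost 22 (adds 22)
shortest-cost path #6: 3→4→2→0 push 10 @ unit cost 23 (adds 230)
shortest-cost path #7: 3→6→5→0 push 1 @ unit cost 29 (adds 29)
total cost = 690

Minimum cost for 39 units: 690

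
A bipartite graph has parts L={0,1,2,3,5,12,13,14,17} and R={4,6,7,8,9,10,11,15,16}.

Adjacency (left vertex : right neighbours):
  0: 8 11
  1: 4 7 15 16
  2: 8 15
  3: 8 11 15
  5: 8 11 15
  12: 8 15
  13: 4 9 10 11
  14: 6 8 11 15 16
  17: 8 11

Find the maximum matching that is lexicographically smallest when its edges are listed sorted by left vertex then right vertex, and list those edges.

Lex-smallest maximum matching: {(0,8), (1,4), (2,15), (3,11), (13,9), (14,6)}

|M| = 6 (so the lex-smallest maximum matching has 6 edges)
process left vertices in ascending order; for each, take the smallest-labelled available neighbour that still permits 6 edges overall, or leave it unmatched if none does
lex-smallest matching: {0-8, 1-4, 2-15, 3-11, 13-9, 14-6}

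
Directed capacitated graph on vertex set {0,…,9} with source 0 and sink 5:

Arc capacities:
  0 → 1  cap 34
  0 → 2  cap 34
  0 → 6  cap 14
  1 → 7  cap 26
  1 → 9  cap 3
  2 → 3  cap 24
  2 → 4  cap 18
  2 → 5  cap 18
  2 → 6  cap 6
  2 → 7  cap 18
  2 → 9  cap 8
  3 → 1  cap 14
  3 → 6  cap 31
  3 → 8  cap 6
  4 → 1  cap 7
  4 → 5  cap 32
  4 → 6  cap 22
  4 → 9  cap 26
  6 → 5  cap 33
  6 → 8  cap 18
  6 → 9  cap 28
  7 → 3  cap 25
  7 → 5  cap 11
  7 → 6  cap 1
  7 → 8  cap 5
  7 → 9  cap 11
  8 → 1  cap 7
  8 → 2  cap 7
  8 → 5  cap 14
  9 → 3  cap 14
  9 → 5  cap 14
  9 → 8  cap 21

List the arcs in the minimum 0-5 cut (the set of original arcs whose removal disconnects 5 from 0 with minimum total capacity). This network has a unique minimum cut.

augment #1: 0→2→5 push 18
augment #2: 0→6→5 push 14
augment #3: 0→1→7→5 push 11
augment #4: 0→1→9→5 push 3
augment #5: 0→2→4→5 push 16
augment #6: 0→1→7→6→5 push 1
augment #7: 0→1→7→8→5 push 5
augment #8: 0→1→7→9→5 push 9
max flow = 77; residual-reachable set from 0 gives S-side
cut edges (S→T): {(0,2), (0,6), (1,7), (1,9)} total cap 77

Min-cut arcs: {(0,2), (0,6), (1,7), (1,9)} (total capacity 77)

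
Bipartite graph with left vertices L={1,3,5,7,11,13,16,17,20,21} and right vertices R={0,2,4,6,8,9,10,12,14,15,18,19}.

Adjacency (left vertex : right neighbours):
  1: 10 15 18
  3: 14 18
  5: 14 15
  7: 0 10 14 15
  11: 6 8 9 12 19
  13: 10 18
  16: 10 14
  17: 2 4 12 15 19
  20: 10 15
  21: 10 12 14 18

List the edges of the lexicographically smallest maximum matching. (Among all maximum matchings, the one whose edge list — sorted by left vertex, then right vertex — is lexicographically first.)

|M| = 8 (so the lex-smallest maximum matching has 8 edges)
process left vertices in ascending order; for each, take the smallest-labelled available neighbour that still permits 8 edges overall, or leave it unmatched if none does
lex-smallest matching: {1-10, 3-14, 5-15, 7-0, 11-6, 13-18, 17-2, 21-12}

Lex-smallest maximum matching: {(1,10), (3,14), (5,15), (7,0), (11,6), (13,18), (17,2), (21,12)}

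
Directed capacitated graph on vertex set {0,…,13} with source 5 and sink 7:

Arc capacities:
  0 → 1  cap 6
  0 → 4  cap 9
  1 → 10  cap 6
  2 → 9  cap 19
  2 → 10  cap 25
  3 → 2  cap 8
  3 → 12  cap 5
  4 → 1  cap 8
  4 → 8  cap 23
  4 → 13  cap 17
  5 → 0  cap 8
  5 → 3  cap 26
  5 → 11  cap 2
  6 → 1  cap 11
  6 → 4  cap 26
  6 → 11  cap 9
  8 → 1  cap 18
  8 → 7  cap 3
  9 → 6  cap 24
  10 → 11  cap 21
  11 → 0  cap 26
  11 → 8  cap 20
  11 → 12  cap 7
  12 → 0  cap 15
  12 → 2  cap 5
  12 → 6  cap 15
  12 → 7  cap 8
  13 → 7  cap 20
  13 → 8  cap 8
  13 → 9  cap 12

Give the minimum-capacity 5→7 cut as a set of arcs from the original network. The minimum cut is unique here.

augment #1: 5→3→12→7 push 5
augment #2: 5→11→8→7 push 2
augment #3: 5→0→4→8→7 push 1
augment #4: 5→0→4→13→7 push 7
augment #5: 5→3→2→10→11→12→7 push 3
augment #6: 5→3→2→9→6→4→13→7 push 5
max flow = 23; residual-reachable set from 5 gives S-side
cut edges (S→T): {(3,2), (3,12), (5,0), (5,11)} total cap 23

Min-cut arcs: {(3,2), (3,12), (5,0), (5,11)} (total capacity 23)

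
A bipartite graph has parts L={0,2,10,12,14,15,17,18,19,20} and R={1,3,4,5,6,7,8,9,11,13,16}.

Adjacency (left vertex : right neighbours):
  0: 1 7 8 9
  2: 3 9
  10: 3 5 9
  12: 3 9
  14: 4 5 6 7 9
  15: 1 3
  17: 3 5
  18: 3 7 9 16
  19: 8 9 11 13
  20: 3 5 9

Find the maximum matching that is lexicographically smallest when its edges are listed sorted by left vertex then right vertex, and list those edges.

|M| = 8 (so the lex-smallest maximum matching has 8 edges)
process left vertices in ascending order; for each, take the smallest-labelled available neighbour that still permits 8 edges overall, or leave it unmatched if none does
lex-smallest matching: {0-7, 2-3, 10-5, 12-9, 14-4, 15-1, 18-16, 19-8}

Lex-smallest maximum matching: {(0,7), (2,3), (10,5), (12,9), (14,4), (15,1), (18,16), (19,8)}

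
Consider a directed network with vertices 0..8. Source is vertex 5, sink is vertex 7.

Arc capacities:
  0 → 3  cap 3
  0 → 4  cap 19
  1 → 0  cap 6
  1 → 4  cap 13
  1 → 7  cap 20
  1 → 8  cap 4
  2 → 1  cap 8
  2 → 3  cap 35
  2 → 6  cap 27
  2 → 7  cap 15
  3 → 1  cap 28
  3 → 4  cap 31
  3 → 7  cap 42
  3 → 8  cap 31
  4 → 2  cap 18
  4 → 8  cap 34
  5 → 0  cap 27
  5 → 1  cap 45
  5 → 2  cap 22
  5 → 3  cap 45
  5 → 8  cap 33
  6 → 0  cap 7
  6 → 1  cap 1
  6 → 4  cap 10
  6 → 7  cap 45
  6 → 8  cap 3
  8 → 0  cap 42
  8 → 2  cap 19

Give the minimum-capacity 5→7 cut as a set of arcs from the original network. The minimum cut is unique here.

Min-cut arcs: {(1,7), (2,6), (2,7), (3,7)} (total capacity 104)

augment #1: 5→1→7 push 20
augment #2: 5→2→7 push 15
augment #3: 5→3→7 push 42
augment #4: 5→2→6→7 push 7
augment #5: 5→8→2→6→7 push 19
augment #6: 5→0→4→2→6→7 push 1
max flow = 104; residual-reachable set from 5 gives S-side
cut edges (S→T): {(1,7), (2,6), (2,7), (3,7)} total cap 104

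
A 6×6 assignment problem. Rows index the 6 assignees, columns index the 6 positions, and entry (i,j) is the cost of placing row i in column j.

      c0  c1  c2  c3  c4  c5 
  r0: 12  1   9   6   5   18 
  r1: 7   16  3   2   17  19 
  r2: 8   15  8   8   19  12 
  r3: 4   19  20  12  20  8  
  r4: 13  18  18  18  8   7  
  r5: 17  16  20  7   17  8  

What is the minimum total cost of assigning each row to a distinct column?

Minimum assignment cost: 31

optimal assignment: row0→col1 (cost 1), row1→col3 (cost 2), row2→col2 (cost 8), row3→col0 (cost 4), row4→col4 (cost 8), row5→col5 (cost 8)
total = 1 + 2 + 8 + 4 + 8 + 8 = 31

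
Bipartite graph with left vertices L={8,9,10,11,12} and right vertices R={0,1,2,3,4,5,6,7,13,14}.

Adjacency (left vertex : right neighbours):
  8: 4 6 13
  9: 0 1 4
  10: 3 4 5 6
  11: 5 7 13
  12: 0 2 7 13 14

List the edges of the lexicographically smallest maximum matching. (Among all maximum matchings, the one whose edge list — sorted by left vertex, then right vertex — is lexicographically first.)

Lex-smallest maximum matching: {(8,4), (9,0), (10,3), (11,5), (12,2)}

|M| = 5 (so the lex-smallest maximum matching has 5 edges)
process left vertices in ascending order; for each, take the smallest-labelled available neighbour that still permits 5 edges overall, or leave it unmatched if none does
lex-smallest matching: {8-4, 9-0, 10-3, 11-5, 12-2}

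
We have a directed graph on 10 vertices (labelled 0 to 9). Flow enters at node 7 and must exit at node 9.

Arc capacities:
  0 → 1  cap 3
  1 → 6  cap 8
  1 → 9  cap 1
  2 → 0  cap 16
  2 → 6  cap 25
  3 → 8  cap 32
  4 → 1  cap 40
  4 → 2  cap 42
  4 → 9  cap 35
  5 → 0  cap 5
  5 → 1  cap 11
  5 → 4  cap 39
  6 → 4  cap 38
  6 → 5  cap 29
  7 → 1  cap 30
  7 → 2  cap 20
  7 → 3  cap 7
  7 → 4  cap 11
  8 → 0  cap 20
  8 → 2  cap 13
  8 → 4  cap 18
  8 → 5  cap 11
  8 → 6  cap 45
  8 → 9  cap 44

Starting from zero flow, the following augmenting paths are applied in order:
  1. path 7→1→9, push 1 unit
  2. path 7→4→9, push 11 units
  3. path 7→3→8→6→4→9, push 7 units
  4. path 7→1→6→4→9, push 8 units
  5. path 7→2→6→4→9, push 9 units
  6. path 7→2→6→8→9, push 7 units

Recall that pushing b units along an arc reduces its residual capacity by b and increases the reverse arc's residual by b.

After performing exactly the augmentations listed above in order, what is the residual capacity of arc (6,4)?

after path 1 (7→1→9, push 1): res(6,4)=38
after path 2 (7→4→9, push 11): res(6,4)=38
after path 3 (7→3→8→6→4→9, push 7): res(6,4)=31
after path 4 (7→1→6→4→9, push 8): res(6,4)=23
after path 5 (7→2→6→4→9, push 9): res(6,4)=14
after path 6 (7→2→6→8→9, push 7): res(6,4)=14

Residual capacity of (6,4): 14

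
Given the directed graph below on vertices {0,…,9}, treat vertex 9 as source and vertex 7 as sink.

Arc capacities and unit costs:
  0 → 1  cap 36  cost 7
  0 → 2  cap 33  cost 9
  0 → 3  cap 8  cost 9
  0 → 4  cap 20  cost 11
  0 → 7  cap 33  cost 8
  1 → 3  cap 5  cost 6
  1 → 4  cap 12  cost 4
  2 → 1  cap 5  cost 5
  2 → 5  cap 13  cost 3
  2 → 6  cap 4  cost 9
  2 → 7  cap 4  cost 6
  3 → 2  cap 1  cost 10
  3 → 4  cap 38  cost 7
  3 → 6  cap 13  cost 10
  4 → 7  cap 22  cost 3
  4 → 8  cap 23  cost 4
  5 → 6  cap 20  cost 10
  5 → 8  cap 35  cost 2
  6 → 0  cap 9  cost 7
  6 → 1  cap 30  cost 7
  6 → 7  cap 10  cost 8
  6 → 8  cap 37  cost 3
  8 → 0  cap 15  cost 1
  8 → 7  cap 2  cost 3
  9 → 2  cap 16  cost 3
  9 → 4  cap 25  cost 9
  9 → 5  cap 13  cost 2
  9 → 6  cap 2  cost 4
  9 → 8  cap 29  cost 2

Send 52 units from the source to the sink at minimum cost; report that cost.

shortest-cost path #1: 9→8→7 push 2 @ unit cost 5 (adds 10)
shortest-cost path #2: 9→2→7 push 4 @ unit cost 9 (adds 36)
shortest-cost path #3: 9→8→0→7 push 15 @ unit cost 11 (adds 165)
shortest-cost path #4: 9→4→7 push 22 @ unit cost 12 (adds 264)
shortest-cost path #5: 9→6→7 push 2 @ unit cost 12 (adds 24)
shortest-cost path #6: 9→2→6→7 push 4 @ unit cost 20 (adds 80)
shortest-cost path #7: 9→5→6→7 push 3 @ unit cost 20 (adds 60)
total cost = 639

Minimum cost for 52 units: 639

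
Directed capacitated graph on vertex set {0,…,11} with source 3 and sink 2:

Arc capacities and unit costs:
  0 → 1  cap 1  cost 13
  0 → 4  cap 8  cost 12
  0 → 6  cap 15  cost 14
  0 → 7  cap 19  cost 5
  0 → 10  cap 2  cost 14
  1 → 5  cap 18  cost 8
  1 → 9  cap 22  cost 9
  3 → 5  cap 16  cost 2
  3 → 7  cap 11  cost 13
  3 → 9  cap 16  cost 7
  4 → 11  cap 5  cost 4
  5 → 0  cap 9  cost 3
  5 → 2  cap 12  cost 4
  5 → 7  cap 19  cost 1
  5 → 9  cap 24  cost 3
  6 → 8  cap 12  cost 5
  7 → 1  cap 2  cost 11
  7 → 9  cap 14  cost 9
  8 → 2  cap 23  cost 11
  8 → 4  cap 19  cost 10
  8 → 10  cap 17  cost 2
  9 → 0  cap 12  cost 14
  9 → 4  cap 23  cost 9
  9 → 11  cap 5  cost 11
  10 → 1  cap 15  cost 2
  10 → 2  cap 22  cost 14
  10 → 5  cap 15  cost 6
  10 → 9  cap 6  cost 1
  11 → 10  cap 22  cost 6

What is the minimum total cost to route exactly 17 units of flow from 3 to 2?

shortest-cost path #1: 3→5→2 push 12 @ unit cost 6 (adds 72)
shortest-cost path #2: 3→5→0→10→2 push 2 @ unit cost 33 (adds 66)
shortest-cost path #3: 3→5→0→6→8→2 push 2 @ unit cost 35 (adds 70)
shortest-cost path #4: 3→9→11→10→2 push 1 @ unit cost 38 (adds 38)
total cost = 246

Minimum cost for 17 units: 246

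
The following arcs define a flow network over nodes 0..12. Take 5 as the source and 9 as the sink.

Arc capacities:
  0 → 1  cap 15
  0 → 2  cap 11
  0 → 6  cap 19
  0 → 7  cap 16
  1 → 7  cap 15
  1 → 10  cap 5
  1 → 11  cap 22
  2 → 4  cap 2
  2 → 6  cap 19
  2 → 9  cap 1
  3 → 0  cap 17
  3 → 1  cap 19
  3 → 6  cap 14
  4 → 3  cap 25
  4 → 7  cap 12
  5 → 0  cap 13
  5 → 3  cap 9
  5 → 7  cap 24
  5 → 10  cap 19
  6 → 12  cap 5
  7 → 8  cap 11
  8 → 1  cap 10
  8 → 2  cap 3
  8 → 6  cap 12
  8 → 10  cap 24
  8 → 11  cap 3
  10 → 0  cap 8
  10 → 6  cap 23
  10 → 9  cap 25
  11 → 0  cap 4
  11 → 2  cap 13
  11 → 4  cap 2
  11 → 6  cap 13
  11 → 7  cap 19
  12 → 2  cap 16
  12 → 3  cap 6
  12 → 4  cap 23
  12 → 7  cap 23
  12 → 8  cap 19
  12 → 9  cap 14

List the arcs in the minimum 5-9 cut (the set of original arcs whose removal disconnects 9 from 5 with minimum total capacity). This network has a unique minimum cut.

Min-cut arcs: {(2,9), (6,12), (10,9)} (total capacity 31)

augment #1: 5→10→9 push 19
augment #2: 5→0→2→9 push 1
augment #3: 5→0→1→10→9 push 5
augment #4: 5→0→6→12→9 push 5
augment #5: 5→7→8→10→9 push 1
max flow = 31; residual-reachable set from 5 gives S-side
cut edges (S→T): {(2,9), (6,12), (10,9)} total cap 31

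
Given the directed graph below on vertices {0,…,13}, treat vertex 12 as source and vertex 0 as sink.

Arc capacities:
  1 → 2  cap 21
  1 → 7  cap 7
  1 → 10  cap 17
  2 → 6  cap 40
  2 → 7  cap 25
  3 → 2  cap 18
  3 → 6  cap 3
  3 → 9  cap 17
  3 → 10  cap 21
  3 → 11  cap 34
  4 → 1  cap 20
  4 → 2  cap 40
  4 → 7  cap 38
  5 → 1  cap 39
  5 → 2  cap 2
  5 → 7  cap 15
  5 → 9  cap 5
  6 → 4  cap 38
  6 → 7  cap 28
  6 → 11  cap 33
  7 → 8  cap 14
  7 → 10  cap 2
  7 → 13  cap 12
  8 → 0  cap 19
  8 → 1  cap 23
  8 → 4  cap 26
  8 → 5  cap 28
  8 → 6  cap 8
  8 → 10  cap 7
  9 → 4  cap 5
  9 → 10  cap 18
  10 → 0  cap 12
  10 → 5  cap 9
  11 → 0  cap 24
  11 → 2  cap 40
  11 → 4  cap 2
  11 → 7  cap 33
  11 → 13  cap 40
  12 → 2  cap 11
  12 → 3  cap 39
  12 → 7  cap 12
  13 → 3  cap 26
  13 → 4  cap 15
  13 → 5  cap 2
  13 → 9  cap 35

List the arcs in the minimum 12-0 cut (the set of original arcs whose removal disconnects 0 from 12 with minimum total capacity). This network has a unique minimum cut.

augment #1: 12→3→10→0 push 12
augment #2: 12→3→11→0 push 24
augment #3: 12→7→8→0 push 12
augment #4: 12→2→7→8→0 push 2
max flow = 50; residual-reachable set from 12 gives S-side
cut edges (S→T): {(7,8), (10,0), (11,0)} total cap 50

Min-cut arcs: {(7,8), (10,0), (11,0)} (total capacity 50)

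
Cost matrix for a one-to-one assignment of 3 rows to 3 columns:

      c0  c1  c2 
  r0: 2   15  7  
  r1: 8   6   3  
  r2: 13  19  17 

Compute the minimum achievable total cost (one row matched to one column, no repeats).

Minimum assignment cost: 24

optimal assignment: row0→col0 (cost 2), row1→col2 (cost 3), row2→col1 (cost 19)
total = 2 + 3 + 19 = 24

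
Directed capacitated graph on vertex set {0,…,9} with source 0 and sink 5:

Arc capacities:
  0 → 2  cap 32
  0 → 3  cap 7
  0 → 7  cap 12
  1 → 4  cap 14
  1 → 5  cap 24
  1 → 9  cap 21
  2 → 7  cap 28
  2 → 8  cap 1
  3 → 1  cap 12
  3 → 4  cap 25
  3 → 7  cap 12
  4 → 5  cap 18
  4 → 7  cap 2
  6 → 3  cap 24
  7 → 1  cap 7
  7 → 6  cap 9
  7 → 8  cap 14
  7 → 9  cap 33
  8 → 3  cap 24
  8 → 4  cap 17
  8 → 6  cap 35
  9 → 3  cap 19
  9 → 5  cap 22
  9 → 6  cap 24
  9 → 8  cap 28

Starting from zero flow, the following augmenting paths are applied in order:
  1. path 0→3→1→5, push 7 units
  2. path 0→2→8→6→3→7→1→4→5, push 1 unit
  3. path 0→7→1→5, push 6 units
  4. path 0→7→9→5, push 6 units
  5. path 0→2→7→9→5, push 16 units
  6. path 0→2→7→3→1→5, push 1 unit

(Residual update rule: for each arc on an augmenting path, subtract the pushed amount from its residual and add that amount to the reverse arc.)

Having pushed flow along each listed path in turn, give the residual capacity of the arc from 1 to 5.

after path 1 (0→3→1→5, push 7): res(1,5)=17
after path 2 (0→2→8→6→3→7→1→4→5, push 1): res(1,5)=17
after path 3 (0→7→1→5, push 6): res(1,5)=11
after path 4 (0→7→9→5, push 6): res(1,5)=11
after path 5 (0→2→7→9→5, push 16): res(1,5)=11
after path 6 (0→2→7→3→1→5, push 1): res(1,5)=10

Residual capacity of (1,5): 10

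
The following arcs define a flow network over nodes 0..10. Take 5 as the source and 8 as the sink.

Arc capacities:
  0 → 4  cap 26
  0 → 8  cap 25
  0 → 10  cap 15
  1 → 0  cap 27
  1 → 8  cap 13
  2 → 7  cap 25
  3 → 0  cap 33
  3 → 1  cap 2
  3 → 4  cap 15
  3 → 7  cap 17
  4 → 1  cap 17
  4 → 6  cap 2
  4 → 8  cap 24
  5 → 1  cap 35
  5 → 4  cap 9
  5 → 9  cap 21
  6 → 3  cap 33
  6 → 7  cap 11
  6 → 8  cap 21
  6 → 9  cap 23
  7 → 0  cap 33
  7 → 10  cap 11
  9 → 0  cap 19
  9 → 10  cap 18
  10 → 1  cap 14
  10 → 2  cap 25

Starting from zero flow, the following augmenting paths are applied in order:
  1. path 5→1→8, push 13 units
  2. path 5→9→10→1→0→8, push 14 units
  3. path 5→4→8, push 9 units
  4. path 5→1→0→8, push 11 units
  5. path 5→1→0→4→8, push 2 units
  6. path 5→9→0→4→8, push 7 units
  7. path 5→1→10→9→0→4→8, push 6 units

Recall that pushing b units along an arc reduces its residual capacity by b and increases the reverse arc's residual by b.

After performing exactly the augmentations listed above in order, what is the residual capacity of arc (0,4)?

after path 1 (5→1→8, push 13): res(0,4)=26
after path 2 (5→9→10→1→0→8, push 14): res(0,4)=26
after path 3 (5→4→8, push 9): res(0,4)=26
after path 4 (5→1→0→8, push 11): res(0,4)=26
after path 5 (5→1→0→4→8, push 2): res(0,4)=24
after path 6 (5→9→0→4→8, push 7): res(0,4)=17
after path 7 (5→1→10→9→0→4→8, push 6): res(0,4)=11

Residual capacity of (0,4): 11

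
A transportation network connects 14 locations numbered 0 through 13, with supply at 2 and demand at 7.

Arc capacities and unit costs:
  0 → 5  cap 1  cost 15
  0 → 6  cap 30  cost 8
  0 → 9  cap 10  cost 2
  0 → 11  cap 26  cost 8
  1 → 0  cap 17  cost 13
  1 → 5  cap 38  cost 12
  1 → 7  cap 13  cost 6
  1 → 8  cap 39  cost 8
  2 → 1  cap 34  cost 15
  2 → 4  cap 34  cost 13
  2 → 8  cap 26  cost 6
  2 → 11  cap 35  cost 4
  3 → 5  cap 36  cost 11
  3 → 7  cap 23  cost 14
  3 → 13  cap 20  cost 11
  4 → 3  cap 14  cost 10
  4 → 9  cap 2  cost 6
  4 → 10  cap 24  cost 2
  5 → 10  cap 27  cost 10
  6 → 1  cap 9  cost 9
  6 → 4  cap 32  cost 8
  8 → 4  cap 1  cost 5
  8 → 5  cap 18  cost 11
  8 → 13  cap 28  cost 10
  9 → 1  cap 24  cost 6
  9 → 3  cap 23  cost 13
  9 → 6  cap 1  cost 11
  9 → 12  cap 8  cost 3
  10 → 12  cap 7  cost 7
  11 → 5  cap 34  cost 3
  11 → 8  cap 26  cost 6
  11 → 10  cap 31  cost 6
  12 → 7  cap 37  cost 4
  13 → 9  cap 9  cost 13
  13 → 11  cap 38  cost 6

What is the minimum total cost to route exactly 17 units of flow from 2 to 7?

shortest-cost path #1: 2→1→7 push 13 @ unit cost 21 (adds 273)
shortest-cost path #2: 2→11→10→12→7 push 4 @ unit cost 21 (adds 84)
total cost = 357

Minimum cost for 17 units: 357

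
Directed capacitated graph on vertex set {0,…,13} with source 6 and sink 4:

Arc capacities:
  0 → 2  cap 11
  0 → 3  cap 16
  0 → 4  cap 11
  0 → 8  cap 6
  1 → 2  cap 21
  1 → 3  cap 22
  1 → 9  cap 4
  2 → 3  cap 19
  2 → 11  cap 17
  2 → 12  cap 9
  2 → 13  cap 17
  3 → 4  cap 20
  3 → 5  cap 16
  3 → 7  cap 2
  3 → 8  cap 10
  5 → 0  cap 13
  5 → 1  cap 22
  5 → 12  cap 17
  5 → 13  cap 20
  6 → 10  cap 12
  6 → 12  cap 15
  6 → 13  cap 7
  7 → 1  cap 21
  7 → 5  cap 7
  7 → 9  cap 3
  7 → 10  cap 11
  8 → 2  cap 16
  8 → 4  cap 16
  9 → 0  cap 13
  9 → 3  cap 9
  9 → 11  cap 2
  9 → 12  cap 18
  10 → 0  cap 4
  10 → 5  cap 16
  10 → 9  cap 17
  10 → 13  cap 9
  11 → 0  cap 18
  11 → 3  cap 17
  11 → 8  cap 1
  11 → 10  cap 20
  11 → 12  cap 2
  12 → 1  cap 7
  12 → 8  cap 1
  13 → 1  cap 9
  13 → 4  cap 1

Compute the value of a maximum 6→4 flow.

augment #1: 6→13→4 bottleneck 1, total now 1
augment #2: 6→10→0→4 bottleneck 4, total now 5
augment #3: 6→12→8→4 bottleneck 1, total now 6
augment #4: 6→10→5→0→4 bottleneck 7, total now 13
augment #5: 6→10→9→3→4 bottleneck 1, total now 14
augment #6: 6→12→1→3→4 bottleneck 7, total now 21
augment #7: 6→13→1→3→4 bottleneck 6, total now 27

Maximum flow value: 27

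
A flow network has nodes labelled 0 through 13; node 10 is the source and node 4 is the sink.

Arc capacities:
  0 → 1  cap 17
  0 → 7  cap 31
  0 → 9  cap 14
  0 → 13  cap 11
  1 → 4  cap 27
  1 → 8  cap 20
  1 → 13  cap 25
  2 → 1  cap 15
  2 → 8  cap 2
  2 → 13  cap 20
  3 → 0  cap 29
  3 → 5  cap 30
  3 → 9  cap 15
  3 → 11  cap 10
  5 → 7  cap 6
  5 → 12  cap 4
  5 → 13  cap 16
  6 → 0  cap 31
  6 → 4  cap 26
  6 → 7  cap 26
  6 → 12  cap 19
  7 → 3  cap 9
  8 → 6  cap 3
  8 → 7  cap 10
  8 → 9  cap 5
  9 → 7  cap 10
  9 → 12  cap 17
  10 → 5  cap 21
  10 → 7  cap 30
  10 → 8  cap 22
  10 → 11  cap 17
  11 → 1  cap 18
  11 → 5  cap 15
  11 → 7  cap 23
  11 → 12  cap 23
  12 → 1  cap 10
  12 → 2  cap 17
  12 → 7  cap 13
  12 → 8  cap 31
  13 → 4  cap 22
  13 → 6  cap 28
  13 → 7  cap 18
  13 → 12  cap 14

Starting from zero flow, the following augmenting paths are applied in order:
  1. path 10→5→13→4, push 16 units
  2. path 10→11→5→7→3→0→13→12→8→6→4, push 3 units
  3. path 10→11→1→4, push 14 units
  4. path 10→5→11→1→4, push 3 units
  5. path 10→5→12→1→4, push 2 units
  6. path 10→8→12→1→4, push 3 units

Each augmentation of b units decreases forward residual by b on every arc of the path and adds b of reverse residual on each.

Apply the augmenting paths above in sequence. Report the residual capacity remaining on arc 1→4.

after path 1 (10→5→13→4, push 16): res(1,4)=27
after path 2 (10→11→5→7→3→0→13→12→8→6→4, push 3): res(1,4)=27
after path 3 (10→11→1→4, push 14): res(1,4)=13
after path 4 (10→5→11→1→4, push 3): res(1,4)=10
after path 5 (10→5→12→1→4, push 2): res(1,4)=8
after path 6 (10→8→12→1→4, push 3): res(1,4)=5

Residual capacity of (1,4): 5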